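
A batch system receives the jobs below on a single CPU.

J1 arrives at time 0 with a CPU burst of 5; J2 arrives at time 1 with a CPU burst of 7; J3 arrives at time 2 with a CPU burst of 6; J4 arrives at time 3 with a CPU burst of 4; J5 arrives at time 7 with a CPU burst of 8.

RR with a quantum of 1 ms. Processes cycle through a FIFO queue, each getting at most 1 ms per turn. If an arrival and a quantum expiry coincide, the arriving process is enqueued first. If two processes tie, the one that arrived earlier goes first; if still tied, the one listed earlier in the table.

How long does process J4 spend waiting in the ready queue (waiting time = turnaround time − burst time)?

Timeline: | J1 0-1 | J2 1-2 | J1 2-3 | J3 3-4 | J2 4-5 | J4 5-6 | J1 6-7 | J3 7-8 | J2 8-9 | J4 9-10 | J5 10-11 | J1 11-12 | J3 12-13 | J2 13-14 | J4 14-15 | J5 15-16 | J1 16-17 | J3 17-18 | J2 18-19 | J4 19-20 | J5 20-21 | J3 21-22 | J2 22-23 | J5 23-24 | J3 24-25 | J2 25-26 | J5 26-30 |
Completion: J1=17  J2=26  J3=25  J4=20  J5=30
Turnaround (C−A): J1=17  J2=25  J3=23  J4=17  J5=23
Waiting(J4) = turnaround − burst = 17 − 4 = 13

13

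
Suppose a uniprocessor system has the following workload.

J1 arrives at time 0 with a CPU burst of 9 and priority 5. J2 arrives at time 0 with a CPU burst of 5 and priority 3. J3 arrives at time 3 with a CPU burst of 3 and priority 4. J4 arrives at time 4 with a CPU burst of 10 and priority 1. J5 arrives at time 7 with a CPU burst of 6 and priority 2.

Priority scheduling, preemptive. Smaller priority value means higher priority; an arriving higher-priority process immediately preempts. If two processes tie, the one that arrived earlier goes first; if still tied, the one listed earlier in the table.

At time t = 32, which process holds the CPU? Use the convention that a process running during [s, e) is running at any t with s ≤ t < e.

J1

Gantt: | J2 0-4 | J4 4-14 | J5 14-20 | J2 20-21 | J3 21-24 | J1 24-33 |
Completion: J1=33  J2=21  J3=24  J4=14  J5=20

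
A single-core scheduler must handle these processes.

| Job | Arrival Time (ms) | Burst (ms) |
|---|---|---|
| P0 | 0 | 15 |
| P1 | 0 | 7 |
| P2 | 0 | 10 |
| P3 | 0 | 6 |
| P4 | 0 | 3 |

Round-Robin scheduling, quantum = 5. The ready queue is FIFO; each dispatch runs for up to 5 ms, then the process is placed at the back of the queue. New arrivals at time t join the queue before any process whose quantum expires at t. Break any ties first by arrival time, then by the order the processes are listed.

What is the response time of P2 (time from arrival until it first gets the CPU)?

10

Gantt: | P0 0-5 | P1 5-10 | P2 10-15 | P3 15-20 | P4 20-23 | P0 23-28 | P1 28-30 | P2 30-35 | P3 35-36 | P0 36-41 |
Completion: P0=41  P1=30  P2=35  P3=36  P4=23
Turnaround (C−A): P0=41  P1=30  P2=35  P3=36  P4=23
Response(P2) = first start − arrival = 10 − 0 = 10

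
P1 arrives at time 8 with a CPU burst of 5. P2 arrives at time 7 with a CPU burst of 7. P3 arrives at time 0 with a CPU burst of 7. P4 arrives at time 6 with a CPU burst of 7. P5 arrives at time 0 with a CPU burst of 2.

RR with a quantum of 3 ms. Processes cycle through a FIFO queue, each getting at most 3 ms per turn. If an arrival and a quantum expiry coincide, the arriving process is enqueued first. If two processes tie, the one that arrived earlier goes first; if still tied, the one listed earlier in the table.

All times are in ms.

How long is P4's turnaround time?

21

Gantt: | P3 0-3 | P5 3-5 | P3 5-8 | P4 8-11 | P2 11-14 | P1 14-17 | P3 17-18 | P4 18-21 | P2 21-24 | P1 24-26 | P4 26-27 | P2 27-28 |
Completion: P1=26  P2=28  P3=18  P4=27  P5=5
Turnaround (C−A): P1=18  P2=21  P3=18  P4=21  P5=5
Turnaround(P4) = completion − arrival = 27 − 6 = 21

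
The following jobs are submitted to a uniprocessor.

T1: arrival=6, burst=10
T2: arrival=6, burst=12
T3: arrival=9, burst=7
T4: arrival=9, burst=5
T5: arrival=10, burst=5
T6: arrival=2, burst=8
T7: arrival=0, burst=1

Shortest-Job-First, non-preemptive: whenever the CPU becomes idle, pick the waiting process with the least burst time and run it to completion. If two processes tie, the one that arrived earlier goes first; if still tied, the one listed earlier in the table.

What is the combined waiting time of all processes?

Schedule: | T7 0-1 | idle 1-2 | T6 2-10 | T4 10-15 | T5 15-20 | T3 20-27 | T1 27-37 | T2 37-49 |
Completion: T1=37  T2=49  T3=27  T4=15  T5=20  T6=10  T7=1
Turnaround (C−A): T1=31  T2=43  T3=18  T4=6  T5=10  T6=8  T7=1
Waiting = turnaround − burst: T1=21, T2=31, T3=11, T4=1, T5=5, T6=0, T7=0
Total waiting = 21 + 31 + 11 + 1 + 5 + 0 + 0 = 69

69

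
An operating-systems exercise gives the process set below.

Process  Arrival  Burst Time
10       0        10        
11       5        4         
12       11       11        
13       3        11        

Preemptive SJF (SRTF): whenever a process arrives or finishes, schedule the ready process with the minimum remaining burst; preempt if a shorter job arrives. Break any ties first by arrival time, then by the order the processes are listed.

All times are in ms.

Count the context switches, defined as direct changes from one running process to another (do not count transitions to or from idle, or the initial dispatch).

Gantt: | 10 0-5 | 11 5-9 | 10 9-14 | 13 14-25 | 12 25-36 |
Completion: 10=14  11=9  12=36  13=25

4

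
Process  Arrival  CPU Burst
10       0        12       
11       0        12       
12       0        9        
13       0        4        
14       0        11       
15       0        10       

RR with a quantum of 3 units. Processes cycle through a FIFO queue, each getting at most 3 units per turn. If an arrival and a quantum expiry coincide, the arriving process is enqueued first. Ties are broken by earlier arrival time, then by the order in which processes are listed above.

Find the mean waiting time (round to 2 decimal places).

39.17

Gantt: | 10 0-3 | 11 3-6 | 12 6-9 | 13 9-12 | 14 12-15 | 15 15-18 | 10 18-21 | 11 21-24 | 12 24-27 | 13 27-28 | 14 28-31 | 15 31-34 | 10 34-37 | 11 37-40 | 12 40-43 | 14 43-46 | 15 46-49 | 10 49-52 | 11 52-55 | 14 55-57 | 15 57-58 |
Completion: 10=52  11=55  12=43  13=28  14=57  15=58
Turnaround (C−A): 10=52  11=55  12=43  13=28  14=57  15=58
Waiting times: 10=40, 11=43, 12=34, 13=24, 14=46, 15=48
Average waiting = (40+43+34+24+46+48) / 6 = 235/6 = 39.17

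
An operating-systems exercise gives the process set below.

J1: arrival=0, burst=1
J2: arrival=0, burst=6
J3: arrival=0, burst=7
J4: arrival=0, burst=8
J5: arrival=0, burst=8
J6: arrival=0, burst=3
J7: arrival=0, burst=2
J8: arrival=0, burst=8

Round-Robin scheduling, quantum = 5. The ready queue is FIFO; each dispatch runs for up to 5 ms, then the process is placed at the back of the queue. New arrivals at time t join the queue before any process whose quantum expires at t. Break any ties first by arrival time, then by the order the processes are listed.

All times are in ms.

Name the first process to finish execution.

J1

Timeline: | J1 0-1 | J2 1-6 | J3 6-11 | J4 11-16 | J5 16-21 | J6 21-24 | J7 24-26 | J8 26-31 | J2 31-32 | J3 32-34 | J4 34-37 | J5 37-40 | J8 40-43 |
Completion: J1=1  J2=32  J3=34  J4=37  J5=40  J6=24  J7=26  J8=43
Finish order: J1 → J6 → J7 → J2 → J3 → J4 → J5 → J8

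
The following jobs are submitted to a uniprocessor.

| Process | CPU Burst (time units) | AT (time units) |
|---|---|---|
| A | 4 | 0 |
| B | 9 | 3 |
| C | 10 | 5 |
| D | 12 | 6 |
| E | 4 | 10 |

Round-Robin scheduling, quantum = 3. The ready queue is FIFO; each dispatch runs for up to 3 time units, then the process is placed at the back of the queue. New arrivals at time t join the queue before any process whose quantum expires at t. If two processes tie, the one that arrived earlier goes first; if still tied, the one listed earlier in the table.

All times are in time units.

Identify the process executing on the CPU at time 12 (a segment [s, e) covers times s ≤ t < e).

D

Gantt: | A 0-3 | B 3-6 | A 6-7 | C 7-10 | D 10-13 | B 13-16 | E 16-19 | C 19-22 | D 22-25 | B 25-28 | E 28-29 | C 29-32 | D 32-35 | C 35-36 | D 36-39 |
Completion: A=7  B=28  C=36  D=39  E=29
Turnaround (C−A): A=7  B=25  C=31  D=33  E=19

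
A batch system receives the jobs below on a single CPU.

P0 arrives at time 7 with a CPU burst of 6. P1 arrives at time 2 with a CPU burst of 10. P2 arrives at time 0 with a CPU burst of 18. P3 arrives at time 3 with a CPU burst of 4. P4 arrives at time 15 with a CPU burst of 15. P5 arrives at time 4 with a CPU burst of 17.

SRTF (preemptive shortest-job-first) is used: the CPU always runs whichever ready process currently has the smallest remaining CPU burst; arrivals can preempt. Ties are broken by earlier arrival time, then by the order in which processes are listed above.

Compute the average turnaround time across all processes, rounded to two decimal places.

Schedule: | P2 0-2 | P1 2-3 | P3 3-7 | P0 7-13 | P1 13-22 | P4 22-37 | P2 37-53 | P5 53-70 |
Completion: P0=13  P1=22  P2=53  P3=7  P4=37  P5=70
Turnaround times: P0=6, P1=20, P2=53, P3=4, P4=22, P5=66
Average turnaround = (6+20+53+4+22+66) / 6 = 171/6 = 28.50

28.50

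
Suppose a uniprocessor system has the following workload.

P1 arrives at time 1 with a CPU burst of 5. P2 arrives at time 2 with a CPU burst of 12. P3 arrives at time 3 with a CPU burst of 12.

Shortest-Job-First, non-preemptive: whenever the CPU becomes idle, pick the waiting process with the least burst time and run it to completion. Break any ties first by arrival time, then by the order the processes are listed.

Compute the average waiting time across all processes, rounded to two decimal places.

6.33

Gantt: | idle 0-1 | P1 1-6 | P2 6-18 | P3 18-30 |
Completion: P1=6  P2=18  P3=30
Turnaround (C−A): P1=5  P2=16  P3=27
Waiting times: P1=0, P2=4, P3=15
Average waiting = (0+4+15) / 3 = 19/3 = 6.33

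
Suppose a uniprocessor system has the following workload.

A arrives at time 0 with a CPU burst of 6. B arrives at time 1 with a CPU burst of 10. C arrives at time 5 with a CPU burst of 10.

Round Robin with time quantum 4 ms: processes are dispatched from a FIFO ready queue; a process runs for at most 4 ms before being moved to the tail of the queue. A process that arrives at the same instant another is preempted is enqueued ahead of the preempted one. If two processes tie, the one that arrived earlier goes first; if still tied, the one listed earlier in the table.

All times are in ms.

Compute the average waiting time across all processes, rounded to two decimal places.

9.33

Timeline: | A 0-4 | B 4-8 | A 8-10 | C 10-14 | B 14-18 | C 18-22 | B 22-24 | C 24-26 |
Completion: A=10  B=24  C=26
Turnaround (C−A): A=10  B=23  C=21
Waiting times: A=4, B=13, C=11
Average waiting = (4+13+11) / 3 = 28/3 = 9.33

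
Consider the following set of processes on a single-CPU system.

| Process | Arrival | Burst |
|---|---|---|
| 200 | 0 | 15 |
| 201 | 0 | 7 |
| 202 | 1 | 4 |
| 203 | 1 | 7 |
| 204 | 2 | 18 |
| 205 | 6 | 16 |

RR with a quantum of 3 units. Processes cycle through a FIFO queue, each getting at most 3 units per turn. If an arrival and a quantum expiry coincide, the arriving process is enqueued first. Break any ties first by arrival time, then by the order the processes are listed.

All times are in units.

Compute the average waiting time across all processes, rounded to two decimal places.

35.33

Schedule: | 200 0-3 | 201 3-6 | 202 6-9 | 203 9-12 | 204 12-15 | 200 15-18 | 205 18-21 | 201 21-24 | 202 24-25 | 203 25-28 | 204 28-31 | 200 31-34 | 205 34-37 | 201 37-38 | 203 38-39 | 204 39-42 | 200 42-45 | 205 45-48 | 204 48-51 | 200 51-54 | 205 54-57 | 204 57-60 | 205 60-63 | 204 63-66 | 205 66-67 |
Completion: 200=54  201=38  202=25  203=39  204=66  205=67
Waiting times: 200=39, 201=31, 202=20, 203=31, 204=46, 205=45
Average waiting = (39+31+20+31+46+45) / 6 = 212/6 = 35.33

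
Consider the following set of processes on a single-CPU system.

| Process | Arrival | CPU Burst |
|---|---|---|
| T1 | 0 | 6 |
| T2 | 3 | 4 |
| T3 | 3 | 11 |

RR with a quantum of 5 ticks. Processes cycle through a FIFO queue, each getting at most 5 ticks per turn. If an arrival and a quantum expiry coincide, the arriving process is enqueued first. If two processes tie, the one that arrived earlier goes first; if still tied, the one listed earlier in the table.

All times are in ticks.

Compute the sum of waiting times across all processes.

18

Schedule: | T1 0-5 | T2 5-9 | T3 9-14 | T1 14-15 | T3 15-21 |
Completion: T1=15  T2=9  T3=21
Turnaround (C−A): T1=15  T2=6  T3=18
Waiting = turnaround − burst: T1=9, T2=2, T3=7
Total waiting = 9 + 2 + 7 = 18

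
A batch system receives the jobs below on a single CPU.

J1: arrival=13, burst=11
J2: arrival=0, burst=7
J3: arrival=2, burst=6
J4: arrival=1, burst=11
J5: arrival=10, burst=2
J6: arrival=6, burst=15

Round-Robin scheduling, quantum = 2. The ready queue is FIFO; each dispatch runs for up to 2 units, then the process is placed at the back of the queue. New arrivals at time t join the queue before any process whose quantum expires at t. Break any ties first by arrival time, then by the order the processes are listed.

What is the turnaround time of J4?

Schedule: | J2 0-2 | J4 2-4 | J3 4-6 | J2 6-8 | J4 8-10 | J6 10-12 | J3 12-14 | J2 14-16 | J5 16-18 | J4 18-20 | J6 20-22 | J1 22-24 | J3 24-26 | J2 26-27 | J4 27-29 | J6 29-31 | J1 31-33 | J4 33-35 | J6 35-37 | J1 37-39 | J4 39-40 | J6 40-42 | J1 42-44 | J6 44-46 | J1 46-48 | J6 48-50 | J1 50-51 | J6 51-52 |
Completion: J1=51  J2=27  J3=26  J4=40  J5=18  J6=52
Turnaround (C−A): J1=38  J2=27  J3=24  J4=39  J5=8  J6=46
Turnaround(J4) = completion − arrival = 40 − 1 = 39

39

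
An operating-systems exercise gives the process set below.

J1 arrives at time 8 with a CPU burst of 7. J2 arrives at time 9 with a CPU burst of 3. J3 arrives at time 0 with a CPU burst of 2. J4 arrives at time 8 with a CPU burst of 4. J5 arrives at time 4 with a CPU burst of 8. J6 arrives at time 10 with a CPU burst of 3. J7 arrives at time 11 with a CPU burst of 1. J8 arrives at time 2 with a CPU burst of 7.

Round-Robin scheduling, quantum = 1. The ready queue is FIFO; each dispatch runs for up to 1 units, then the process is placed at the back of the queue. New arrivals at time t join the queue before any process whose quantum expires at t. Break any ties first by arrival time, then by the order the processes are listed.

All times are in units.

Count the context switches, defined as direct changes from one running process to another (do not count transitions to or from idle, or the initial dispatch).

Gantt: | J3 0-2 | J8 2-4 | J5 4-5 | J8 5-6 | J5 6-7 | J8 7-8 | J5 8-9 | J1 9-10 | J4 10-11 | J8 11-12 | J2 12-13 | J5 13-14 | J6 14-15 | J1 15-16 | J7 16-17 | J4 17-18 | J8 18-19 | J2 19-20 | J5 20-21 | J6 21-22 | J1 22-23 | J4 23-24 | J8 24-25 | J2 25-26 | J5 26-27 | J6 27-28 | J1 28-29 | J4 29-30 | J5 30-31 | J1 31-32 | J5 32-33 | J1 33-35 |
Completion: J1=35  J2=26  J3=2  J4=30  J5=33  J6=28  J7=17  J8=25

31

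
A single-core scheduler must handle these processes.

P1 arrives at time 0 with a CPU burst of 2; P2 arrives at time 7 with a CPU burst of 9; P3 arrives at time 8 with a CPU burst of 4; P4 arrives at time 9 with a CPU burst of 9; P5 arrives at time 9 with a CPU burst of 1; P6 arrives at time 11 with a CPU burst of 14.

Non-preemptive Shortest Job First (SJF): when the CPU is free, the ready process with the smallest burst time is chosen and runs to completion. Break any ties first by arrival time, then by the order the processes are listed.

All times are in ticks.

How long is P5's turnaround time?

8

Schedule: | P1 0-2 | idle 2-7 | P2 7-16 | P5 16-17 | P3 17-21 | P4 21-30 | P6 30-44 |
Completion: P1=2  P2=16  P3=21  P4=30  P5=17  P6=44
Turnaround(P5) = completion − arrival = 17 − 9 = 8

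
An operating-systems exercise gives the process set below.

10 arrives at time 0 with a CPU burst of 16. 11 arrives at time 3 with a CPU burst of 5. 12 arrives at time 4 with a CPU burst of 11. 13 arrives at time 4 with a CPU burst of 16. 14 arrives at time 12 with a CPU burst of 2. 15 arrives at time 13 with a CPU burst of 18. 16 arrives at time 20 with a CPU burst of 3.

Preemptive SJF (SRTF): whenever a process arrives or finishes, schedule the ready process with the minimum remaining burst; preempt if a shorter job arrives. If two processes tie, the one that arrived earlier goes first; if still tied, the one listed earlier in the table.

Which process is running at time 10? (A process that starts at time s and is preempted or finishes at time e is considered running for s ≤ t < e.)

Timeline: | 10 0-3 | 11 3-8 | 12 8-12 | 14 12-14 | 12 14-21 | 16 21-24 | 10 24-37 | 13 37-53 | 15 53-71 |
Completion: 10=37  11=8  12=21  13=53  14=14  15=71  16=24
Turnaround (C−A): 10=37  11=5  12=17  13=49  14=2  15=58  16=4

12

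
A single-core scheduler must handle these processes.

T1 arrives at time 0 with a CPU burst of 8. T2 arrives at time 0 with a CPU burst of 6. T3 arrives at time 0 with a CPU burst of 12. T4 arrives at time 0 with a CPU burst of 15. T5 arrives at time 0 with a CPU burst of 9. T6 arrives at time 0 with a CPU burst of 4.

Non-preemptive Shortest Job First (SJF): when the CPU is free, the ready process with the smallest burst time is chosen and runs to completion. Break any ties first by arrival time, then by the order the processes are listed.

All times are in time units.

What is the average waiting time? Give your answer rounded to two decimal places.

Gantt: | T6 0-4 | T2 4-10 | T1 10-18 | T5 18-27 | T3 27-39 | T4 39-54 |
Completion: T1=18  T2=10  T3=39  T4=54  T5=27  T6=4
Turnaround (C−A): T1=18  T2=10  T3=39  T4=54  T5=27  T6=4
Waiting times: T1=10, T2=4, T3=27, T4=39, T5=18, T6=0
Average waiting = (10+4+27+39+18+0) / 6 = 98/6 = 16.33

16.33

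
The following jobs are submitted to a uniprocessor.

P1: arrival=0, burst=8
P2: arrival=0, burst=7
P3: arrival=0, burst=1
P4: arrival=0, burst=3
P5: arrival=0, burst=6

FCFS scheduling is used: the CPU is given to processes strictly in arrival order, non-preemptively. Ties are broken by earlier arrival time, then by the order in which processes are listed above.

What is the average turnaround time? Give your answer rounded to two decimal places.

16.60

Gantt: | P1 0-8 | P2 8-15 | P3 15-16 | P4 16-19 | P5 19-25 |
Completion: P1=8  P2=15  P3=16  P4=19  P5=25
Turnaround (C−A): P1=8  P2=15  P3=16  P4=19  P5=25
Turnaround times: P1=8, P2=15, P3=16, P4=19, P5=25
Average turnaround = (8+15+16+19+25) / 5 = 83/5 = 16.60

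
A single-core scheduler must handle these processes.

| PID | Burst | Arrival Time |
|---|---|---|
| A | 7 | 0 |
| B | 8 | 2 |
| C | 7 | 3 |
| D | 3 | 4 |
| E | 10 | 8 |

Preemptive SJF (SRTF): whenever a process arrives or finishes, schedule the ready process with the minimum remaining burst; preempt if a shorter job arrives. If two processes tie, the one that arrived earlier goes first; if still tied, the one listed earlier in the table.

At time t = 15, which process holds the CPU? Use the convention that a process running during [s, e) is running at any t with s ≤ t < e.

C

Timeline: | A 0-7 | D 7-10 | C 10-17 | B 17-25 | E 25-35 |
Completion: A=7  B=25  C=17  D=10  E=35
Turnaround (C−A): A=7  B=23  C=14  D=6  E=27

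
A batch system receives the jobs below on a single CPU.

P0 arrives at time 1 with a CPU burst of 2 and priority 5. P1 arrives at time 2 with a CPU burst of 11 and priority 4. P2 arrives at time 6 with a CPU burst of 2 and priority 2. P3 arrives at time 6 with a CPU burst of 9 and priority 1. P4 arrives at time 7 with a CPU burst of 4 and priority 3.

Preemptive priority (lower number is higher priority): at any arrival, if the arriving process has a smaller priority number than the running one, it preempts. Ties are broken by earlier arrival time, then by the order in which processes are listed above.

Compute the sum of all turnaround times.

Schedule: | idle 0-1 | P0 1-2 | P1 2-6 | P3 6-15 | P2 15-17 | P4 17-21 | P1 21-28 | P0 28-29 |
Completion: P0=29  P1=28  P2=17  P3=15  P4=21
Turnaround = completion − arrival: P0=28, P1=26, P2=11, P3=9, P4=14
Total turnaround = 28 + 26 + 11 + 9 + 14 = 88

88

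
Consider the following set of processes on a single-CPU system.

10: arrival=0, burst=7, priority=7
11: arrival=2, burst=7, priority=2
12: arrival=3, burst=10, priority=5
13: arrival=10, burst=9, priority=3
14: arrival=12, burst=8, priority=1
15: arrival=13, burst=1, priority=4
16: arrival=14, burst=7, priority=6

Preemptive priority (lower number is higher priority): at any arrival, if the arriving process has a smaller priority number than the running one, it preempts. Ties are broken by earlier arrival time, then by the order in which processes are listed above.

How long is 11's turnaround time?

7

Timeline: | 10 0-2 | 11 2-9 | 12 9-10 | 13 10-12 | 14 12-20 | 13 20-27 | 15 27-28 | 12 28-37 | 16 37-44 | 10 44-49 |
Completion: 10=49  11=9  12=37  13=27  14=20  15=28  16=44
Turnaround (C−A): 10=49  11=7  12=34  13=17  14=8  15=15  16=30
Turnaround(11) = completion − arrival = 9 − 2 = 7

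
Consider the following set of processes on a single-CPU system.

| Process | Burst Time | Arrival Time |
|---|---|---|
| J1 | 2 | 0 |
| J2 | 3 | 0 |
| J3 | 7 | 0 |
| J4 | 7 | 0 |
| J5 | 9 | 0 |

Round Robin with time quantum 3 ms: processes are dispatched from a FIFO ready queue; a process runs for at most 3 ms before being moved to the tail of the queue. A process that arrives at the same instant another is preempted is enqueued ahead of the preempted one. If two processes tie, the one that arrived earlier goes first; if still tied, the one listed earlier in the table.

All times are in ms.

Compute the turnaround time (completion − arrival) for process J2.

5

Gantt: | J1 0-2 | J2 2-5 | J3 5-8 | J4 8-11 | J5 11-14 | J3 14-17 | J4 17-20 | J5 20-23 | J3 23-24 | J4 24-25 | J5 25-28 |
Completion: J1=2  J2=5  J3=24  J4=25  J5=28
Turnaround(J2) = completion − arrival = 5 − 0 = 5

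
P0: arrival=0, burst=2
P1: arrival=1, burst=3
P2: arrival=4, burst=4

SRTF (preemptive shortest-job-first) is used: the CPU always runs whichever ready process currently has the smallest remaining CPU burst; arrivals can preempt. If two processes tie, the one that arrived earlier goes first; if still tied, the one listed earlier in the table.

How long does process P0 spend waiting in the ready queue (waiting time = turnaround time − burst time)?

0

Gantt: | P0 0-2 | P1 2-5 | P2 5-9 |
Completion: P0=2  P1=5  P2=9
Waiting(P0) = turnaround − burst = 2 − 2 = 0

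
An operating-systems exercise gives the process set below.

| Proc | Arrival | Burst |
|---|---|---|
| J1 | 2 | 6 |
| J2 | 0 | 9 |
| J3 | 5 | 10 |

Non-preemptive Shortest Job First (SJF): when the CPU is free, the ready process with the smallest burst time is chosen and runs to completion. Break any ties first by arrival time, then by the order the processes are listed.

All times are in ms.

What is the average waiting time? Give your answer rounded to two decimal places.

5.67

Timeline: | J2 0-9 | J1 9-15 | J3 15-25 |
Completion: J1=15  J2=9  J3=25
Waiting times: J1=7, J2=0, J3=10
Average waiting = (7+0+10) / 3 = 17/3 = 5.67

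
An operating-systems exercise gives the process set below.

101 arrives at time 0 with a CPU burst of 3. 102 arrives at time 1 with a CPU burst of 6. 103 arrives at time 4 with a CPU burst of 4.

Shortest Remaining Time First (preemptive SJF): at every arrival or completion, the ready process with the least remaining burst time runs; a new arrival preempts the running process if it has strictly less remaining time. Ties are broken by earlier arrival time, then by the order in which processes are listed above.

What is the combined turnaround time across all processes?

Schedule: | 101 0-3 | 102 3-4 | 103 4-8 | 102 8-13 |
Completion: 101=3  102=13  103=8
Turnaround (C−A): 101=3  102=12  103=4
Turnaround = completion − arrival: 101=3, 102=12, 103=4
Total turnaround = 3 + 12 + 4 = 19

19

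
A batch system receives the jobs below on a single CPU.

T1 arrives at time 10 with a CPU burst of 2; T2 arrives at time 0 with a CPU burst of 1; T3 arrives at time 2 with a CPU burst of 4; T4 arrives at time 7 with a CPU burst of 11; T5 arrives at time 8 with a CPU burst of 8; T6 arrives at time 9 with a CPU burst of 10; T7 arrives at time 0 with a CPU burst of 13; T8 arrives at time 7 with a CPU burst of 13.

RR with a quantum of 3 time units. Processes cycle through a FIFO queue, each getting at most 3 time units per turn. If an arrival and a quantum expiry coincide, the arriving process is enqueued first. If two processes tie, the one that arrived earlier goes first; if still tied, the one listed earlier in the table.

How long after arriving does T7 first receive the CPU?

Schedule: | T2 0-1 | T7 1-4 | T3 4-7 | T7 7-10 | T4 10-13 | T8 13-16 | T3 16-17 | T5 17-20 | T6 20-23 | T1 23-25 | T7 25-28 | T4 28-31 | T8 31-34 | T5 34-37 | T6 37-40 | T7 40-43 | T4 43-46 | T8 46-49 | T5 49-51 | T6 51-54 | T7 54-55 | T4 55-57 | T8 57-60 | T6 60-61 | T8 61-62 |
Completion: T1=25  T2=1  T3=17  T4=57  T5=51  T6=61  T7=55  T8=62
Turnaround (C−A): T1=15  T2=1  T3=15  T4=50  T5=43  T6=52  T7=55  T8=55
Response(T7) = first start − arrival = 1 − 0 = 1

1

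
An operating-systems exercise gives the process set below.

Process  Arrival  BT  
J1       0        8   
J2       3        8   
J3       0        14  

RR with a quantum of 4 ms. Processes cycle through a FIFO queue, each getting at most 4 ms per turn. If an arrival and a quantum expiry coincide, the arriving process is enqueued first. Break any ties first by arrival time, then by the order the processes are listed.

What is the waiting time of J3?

16

Timeline: | J1 0-4 | J3 4-8 | J2 8-12 | J1 12-16 | J3 16-20 | J2 20-24 | J3 24-30 |
Completion: J1=16  J2=24  J3=30
Turnaround (C−A): J1=16  J2=21  J3=30
Waiting(J3) = turnaround − burst = 30 − 14 = 16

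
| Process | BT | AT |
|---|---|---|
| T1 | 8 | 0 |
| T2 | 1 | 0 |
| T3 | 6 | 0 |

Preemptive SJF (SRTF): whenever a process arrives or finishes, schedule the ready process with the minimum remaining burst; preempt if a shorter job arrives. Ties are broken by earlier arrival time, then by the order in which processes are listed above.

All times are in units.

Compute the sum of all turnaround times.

Schedule: | T2 0-1 | T3 1-7 | T1 7-15 |
Completion: T1=15  T2=1  T3=7
Turnaround (C−A): T1=15  T2=1  T3=7
Turnaround = completion − arrival: T1=15, T2=1, T3=7
Total turnaround = 15 + 1 + 7 = 23

23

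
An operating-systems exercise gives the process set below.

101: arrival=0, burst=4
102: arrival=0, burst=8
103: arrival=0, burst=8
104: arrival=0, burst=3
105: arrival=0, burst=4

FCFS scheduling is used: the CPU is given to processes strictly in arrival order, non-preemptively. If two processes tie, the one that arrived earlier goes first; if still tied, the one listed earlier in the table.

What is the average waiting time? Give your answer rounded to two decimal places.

Gantt: | 101 0-4 | 102 4-12 | 103 12-20 | 104 20-23 | 105 23-27 |
Completion: 101=4  102=12  103=20  104=23  105=27
Turnaround (C−A): 101=4  102=12  103=20  104=23  105=27
Waiting times: 101=0, 102=4, 103=12, 104=20, 105=23
Average waiting = (0+4+12+20+23) / 5 = 59/5 = 11.80

11.80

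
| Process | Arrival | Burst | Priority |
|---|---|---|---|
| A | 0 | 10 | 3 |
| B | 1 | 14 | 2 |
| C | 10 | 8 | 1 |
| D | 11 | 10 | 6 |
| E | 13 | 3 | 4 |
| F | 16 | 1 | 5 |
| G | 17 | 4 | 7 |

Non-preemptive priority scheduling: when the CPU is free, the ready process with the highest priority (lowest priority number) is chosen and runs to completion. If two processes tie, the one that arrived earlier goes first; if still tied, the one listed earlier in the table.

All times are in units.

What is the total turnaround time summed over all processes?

Schedule: | A 0-10 | C 10-18 | B 18-32 | E 32-35 | F 35-36 | D 36-46 | G 46-50 |
Completion: A=10  B=32  C=18  D=46  E=35  F=36  G=50
Turnaround (C−A): A=10  B=31  C=8  D=35  E=22  F=20  G=33
Turnaround = completion − arrival: A=10, B=31, C=8, D=35, E=22, F=20, G=33
Total turnaround = 10 + 31 + 8 + 35 + 22 + 20 + 33 = 159

159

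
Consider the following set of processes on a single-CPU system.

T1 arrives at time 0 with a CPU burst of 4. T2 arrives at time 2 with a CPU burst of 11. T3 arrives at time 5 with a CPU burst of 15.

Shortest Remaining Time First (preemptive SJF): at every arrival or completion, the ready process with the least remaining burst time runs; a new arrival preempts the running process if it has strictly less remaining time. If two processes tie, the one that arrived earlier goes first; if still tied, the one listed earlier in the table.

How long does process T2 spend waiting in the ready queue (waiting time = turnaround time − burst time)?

Timeline: | T1 0-4 | T2 4-15 | T3 15-30 |
Completion: T1=4  T2=15  T3=30
Waiting(T2) = turnaround − burst = 13 − 11 = 2

2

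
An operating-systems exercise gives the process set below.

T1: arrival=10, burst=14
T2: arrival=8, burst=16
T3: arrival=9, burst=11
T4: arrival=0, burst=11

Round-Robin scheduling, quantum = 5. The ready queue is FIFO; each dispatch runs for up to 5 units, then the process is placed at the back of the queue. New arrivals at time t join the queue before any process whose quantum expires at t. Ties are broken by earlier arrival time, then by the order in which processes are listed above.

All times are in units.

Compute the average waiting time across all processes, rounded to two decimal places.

24.25

Schedule: | T4 0-10 | T2 10-15 | T3 15-20 | T1 20-25 | T4 25-26 | T2 26-31 | T3 31-36 | T1 36-41 | T2 41-46 | T3 46-47 | T1 47-51 | T2 51-52 |
Completion: T1=51  T2=52  T3=47  T4=26
Waiting times: T1=27, T2=28, T3=27, T4=15
Average waiting = (27+28+27+15) / 4 = 97/4 = 24.25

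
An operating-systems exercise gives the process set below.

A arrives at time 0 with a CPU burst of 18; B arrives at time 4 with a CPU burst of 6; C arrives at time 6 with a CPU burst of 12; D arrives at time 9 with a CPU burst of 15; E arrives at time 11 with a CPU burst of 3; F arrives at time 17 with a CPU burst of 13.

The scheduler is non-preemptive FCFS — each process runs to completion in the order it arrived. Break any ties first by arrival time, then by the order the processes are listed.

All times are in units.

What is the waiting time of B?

Schedule: | A 0-18 | B 18-24 | C 24-36 | D 36-51 | E 51-54 | F 54-67 |
Completion: A=18  B=24  C=36  D=51  E=54  F=67
Turnaround (C−A): A=18  B=20  C=30  D=42  E=43  F=50
Waiting(B) = turnaround − burst = 20 − 6 = 14

14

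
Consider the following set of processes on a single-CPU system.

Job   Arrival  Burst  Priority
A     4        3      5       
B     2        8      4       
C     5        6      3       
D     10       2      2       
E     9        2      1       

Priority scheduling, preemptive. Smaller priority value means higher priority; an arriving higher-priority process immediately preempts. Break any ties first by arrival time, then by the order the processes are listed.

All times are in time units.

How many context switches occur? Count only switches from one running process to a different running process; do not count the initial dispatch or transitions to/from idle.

6

Timeline: | idle 0-2 | B 2-5 | C 5-9 | E 9-11 | D 11-13 | C 13-15 | B 15-20 | A 20-23 |
Completion: A=23  B=20  C=15  D=13  E=11
Turnaround (C−A): A=19  B=18  C=10  D=3  E=2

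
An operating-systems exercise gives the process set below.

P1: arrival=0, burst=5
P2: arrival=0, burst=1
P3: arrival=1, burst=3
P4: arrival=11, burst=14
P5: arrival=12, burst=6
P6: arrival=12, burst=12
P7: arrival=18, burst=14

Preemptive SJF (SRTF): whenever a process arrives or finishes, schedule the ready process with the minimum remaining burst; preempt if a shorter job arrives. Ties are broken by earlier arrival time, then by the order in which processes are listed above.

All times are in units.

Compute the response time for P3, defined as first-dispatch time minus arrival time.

Schedule: | P2 0-1 | P3 1-4 | P1 4-9 | idle 9-11 | P4 11-12 | P5 12-18 | P6 18-30 | P4 30-43 | P7 43-57 |
Completion: P1=9  P2=1  P3=4  P4=43  P5=18  P6=30  P7=57
Response(P3) = first start − arrival = 1 − 1 = 0

0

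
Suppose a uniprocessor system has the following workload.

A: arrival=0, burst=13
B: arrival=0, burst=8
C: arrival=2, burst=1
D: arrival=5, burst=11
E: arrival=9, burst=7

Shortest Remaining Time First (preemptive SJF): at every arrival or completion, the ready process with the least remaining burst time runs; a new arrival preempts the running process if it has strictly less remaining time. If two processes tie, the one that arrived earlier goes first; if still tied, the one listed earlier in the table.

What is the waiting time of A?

Schedule: | B 0-2 | C 2-3 | B 3-9 | E 9-16 | D 16-27 | A 27-40 |
Completion: A=40  B=9  C=3  D=27  E=16
Turnaround (C−A): A=40  B=9  C=1  D=22  E=7
Waiting(A) = turnaround − burst = 40 − 13 = 27

27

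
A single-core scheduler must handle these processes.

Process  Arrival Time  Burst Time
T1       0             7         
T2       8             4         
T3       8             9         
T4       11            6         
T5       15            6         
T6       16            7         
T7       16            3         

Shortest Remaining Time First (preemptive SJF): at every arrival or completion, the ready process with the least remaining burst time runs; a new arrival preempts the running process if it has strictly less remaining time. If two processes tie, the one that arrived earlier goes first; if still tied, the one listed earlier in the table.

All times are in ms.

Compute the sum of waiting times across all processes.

46

Timeline: | T1 0-7 | idle 7-8 | T2 8-12 | T4 12-18 | T7 18-21 | T5 21-27 | T6 27-34 | T3 34-43 |
Completion: T1=7  T2=12  T3=43  T4=18  T5=27  T6=34  T7=21
Waiting = turnaround − burst: T1=0, T2=0, T3=26, T4=1, T5=6, T6=11, T7=2
Total waiting = 0 + 0 + 26 + 1 + 6 + 11 + 2 = 46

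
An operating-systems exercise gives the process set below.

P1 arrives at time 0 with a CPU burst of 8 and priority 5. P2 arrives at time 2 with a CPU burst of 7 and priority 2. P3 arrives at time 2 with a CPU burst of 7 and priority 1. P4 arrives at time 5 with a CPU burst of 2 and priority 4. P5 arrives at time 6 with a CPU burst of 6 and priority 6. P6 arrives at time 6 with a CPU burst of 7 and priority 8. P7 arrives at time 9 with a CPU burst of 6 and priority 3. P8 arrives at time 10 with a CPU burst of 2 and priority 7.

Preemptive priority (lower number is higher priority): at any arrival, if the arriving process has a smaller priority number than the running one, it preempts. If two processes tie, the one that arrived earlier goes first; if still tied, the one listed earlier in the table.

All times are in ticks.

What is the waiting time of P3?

0

Gantt: | P1 0-2 | P3 2-9 | P2 9-16 | P7 16-22 | P4 22-24 | P1 24-30 | P5 30-36 | P8 36-38 | P6 38-45 |
Completion: P1=30  P2=16  P3=9  P4=24  P5=36  P6=45  P7=22  P8=38
Turnaround (C−A): P1=30  P2=14  P3=7  P4=19  P5=30  P6=39  P7=13  P8=28
Waiting(P3) = turnaround − burst = 7 − 7 = 0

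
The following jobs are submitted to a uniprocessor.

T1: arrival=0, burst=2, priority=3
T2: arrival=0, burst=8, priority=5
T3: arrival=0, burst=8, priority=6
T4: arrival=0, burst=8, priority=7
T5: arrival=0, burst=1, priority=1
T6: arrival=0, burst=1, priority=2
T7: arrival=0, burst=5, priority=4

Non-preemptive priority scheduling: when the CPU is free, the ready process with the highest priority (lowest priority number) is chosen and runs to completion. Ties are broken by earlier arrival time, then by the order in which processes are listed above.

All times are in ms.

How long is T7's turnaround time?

Timeline: | T5 0-1 | T6 1-2 | T1 2-4 | T7 4-9 | T2 9-17 | T3 17-25 | T4 25-33 |
Completion: T1=4  T2=17  T3=25  T4=33  T5=1  T6=2  T7=9
Turnaround(T7) = completion − arrival = 9 − 0 = 9

9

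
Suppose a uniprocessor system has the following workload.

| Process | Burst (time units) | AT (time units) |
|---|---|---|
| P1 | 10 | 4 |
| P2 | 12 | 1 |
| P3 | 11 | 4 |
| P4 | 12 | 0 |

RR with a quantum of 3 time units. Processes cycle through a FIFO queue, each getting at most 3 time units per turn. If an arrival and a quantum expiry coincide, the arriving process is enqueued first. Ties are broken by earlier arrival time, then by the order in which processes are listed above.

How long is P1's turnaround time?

39

Schedule: | P4 0-3 | P2 3-6 | P4 6-9 | P1 9-12 | P3 12-15 | P2 15-18 | P4 18-21 | P1 21-24 | P3 24-27 | P2 27-30 | P4 30-33 | P1 33-36 | P3 36-39 | P2 39-42 | P1 42-43 | P3 43-45 |
Completion: P1=43  P2=42  P3=45  P4=33
Turnaround (C−A): P1=39  P2=41  P3=41  P4=33
Turnaround(P1) = completion − arrival = 43 − 4 = 39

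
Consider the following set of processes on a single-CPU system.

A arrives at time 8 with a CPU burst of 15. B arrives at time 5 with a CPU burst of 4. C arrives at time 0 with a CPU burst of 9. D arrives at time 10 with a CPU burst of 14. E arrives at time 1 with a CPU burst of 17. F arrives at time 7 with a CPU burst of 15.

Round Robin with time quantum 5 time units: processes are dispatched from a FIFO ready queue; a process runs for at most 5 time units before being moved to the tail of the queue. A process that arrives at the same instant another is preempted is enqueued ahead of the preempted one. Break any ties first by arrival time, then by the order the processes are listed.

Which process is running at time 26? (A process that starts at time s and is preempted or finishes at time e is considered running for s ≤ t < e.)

A

Schedule: | C 0-5 | E 5-10 | B 10-14 | C 14-18 | F 18-23 | A 23-28 | D 28-33 | E 33-38 | F 38-43 | A 43-48 | D 48-53 | E 53-58 | F 58-63 | A 63-68 | D 68-72 | E 72-74 |
Completion: A=68  B=14  C=18  D=72  E=74  F=63
Turnaround (C−A): A=60  B=9  C=18  D=62  E=73  F=56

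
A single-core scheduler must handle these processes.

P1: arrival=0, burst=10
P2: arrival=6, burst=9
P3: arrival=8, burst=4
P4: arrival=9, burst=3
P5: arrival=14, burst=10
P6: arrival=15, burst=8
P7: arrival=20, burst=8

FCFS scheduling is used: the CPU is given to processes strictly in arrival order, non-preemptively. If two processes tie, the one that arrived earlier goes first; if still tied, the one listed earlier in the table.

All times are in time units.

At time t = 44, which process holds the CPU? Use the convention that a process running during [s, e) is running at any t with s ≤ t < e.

Schedule: | P1 0-10 | P2 10-19 | P3 19-23 | P4 23-26 | P5 26-36 | P6 36-44 | P7 44-52 |
Completion: P1=10  P2=19  P3=23  P4=26  P5=36  P6=44  P7=52

P7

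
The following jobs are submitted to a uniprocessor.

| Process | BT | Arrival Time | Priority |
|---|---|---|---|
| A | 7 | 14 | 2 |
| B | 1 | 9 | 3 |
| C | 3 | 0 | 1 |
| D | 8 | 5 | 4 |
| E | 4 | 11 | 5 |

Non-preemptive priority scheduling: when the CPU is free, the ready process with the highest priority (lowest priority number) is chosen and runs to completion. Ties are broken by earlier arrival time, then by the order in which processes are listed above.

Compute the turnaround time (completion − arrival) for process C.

3

Schedule: | C 0-3 | idle 3-5 | D 5-13 | B 13-14 | A 14-21 | E 21-25 |
Completion: A=21  B=14  C=3  D=13  E=25
Turnaround (C−A): A=7  B=5  C=3  D=8  E=14
Turnaround(C) = completion − arrival = 3 − 0 = 3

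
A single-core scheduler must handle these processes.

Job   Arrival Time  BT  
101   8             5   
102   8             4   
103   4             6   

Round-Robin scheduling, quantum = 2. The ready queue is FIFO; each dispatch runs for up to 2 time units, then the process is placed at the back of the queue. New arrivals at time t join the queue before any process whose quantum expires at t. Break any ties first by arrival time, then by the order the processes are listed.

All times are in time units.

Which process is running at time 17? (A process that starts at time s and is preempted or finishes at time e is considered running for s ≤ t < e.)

Gantt: | idle 0-4 | 103 4-8 | 101 8-10 | 102 10-12 | 103 12-14 | 101 14-16 | 102 16-18 | 101 18-19 |
Completion: 101=19  102=18  103=14

102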